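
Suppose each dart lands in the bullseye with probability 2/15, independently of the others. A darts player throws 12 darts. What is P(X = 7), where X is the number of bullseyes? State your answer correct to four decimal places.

X ~ Binomial(n=12, p=0.133333).
P(X=7) = C(12,7) · p^7 · (1−p)^5
= 792 · 7.4915e-07 · 0.48895 = 0.000290

0.0003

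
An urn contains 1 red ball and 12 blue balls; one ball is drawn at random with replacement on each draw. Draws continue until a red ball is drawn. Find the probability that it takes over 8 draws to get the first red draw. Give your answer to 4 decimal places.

Y = number of draws to the first success; geometric, p = 0.076923.
P(Y > 8) = P(first 8 all fail) = (1−p)^8 = 0.527112

0.5271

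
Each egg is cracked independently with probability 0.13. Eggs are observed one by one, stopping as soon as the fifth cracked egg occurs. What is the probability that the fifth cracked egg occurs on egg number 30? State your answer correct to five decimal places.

0.02713

Y = trial on which the fifth success occurs; negative binomial, r=5, p=0.13.
P(Y=30) = C(29,4) · p^5 · (1−p)^25
= 23751 · 3.7129e-05 · 0.03076 = 0.0271256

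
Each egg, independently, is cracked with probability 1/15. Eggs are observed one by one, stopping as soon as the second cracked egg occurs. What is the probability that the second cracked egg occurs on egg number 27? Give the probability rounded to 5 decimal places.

Y = trial on which the second success occurs; negative binomial, r=2, p=0.066667.
P(Y=27) = C(26,1) · p^2 · (1−p)^25
= 26 · 0.0044444 · 0.1782 = 0.0205926

0.02059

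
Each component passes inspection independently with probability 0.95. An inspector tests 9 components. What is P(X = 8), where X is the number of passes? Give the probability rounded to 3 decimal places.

X ~ Binomial(n=9, p=0.95).
P(X=8) = C(9,8) · p^8 · (1−p)^1
= 9 · 0.66342 · 0.05 = 0.29854

0.299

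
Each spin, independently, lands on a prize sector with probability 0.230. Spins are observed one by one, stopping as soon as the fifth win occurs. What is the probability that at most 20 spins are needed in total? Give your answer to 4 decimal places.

Finishing within 20 spins ⇔ at least 5 successes in the first 20. With X ~ Binomial(20, 0.23), P(Y ≤ 20) = 1 − P(X ≤ 4).
  k=0: C(20,0)·0.23^0·0.77^20 = 0.005368
  k=1: C(20,1)·0.23^1·0.77^19 = 0.032069
  k=2: C(20,2)·0.23^2·0.77^18 = 0.091000
  k=3: C(20,3)·0.23^3·0.77^17 = 0.163091
  k=4: C(20,4)·0.23^4·0.77^16 = 0.207041
1 − 0.498569 = 0.501431

0.5014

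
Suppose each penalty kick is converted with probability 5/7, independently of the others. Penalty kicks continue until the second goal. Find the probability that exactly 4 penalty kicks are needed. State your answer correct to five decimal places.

Y = trial on which the second success occurs; negative binomial, r=2, p=0.714286.
P(Y=4) = C(3,1) · p^2 · (1−p)^2
= 3 · 0.5102 · 0.081633 = 0.1249479

0.12495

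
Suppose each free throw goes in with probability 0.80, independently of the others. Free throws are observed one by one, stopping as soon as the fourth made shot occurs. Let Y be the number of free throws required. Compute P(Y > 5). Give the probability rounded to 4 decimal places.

Needing more than 5 free throws ⇔ fewer than 4 successes in the first 5. With X ~ Binomial(5, 0.80), P(Y > 5) = P(X ≤ 3).
  k=0: C(5,0)·0.80^0·0.20^5 = 0.000320
  k=1: C(5,1)·0.80^1·0.20^4 = 0.006400
  k=2: C(5,2)·0.80^2·0.20^3 = 0.051200
  k=3: C(5,3)·0.80^3·0.20^2 = 0.204800
P(X ≤ 3) = 0.262720

0.2627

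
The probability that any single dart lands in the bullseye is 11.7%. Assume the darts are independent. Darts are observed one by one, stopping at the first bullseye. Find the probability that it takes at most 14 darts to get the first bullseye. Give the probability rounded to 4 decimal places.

Y = number of darts to the first success; geometric, p = 0.117.
P(Y ≤ 14) = 1 − (1−p)^14 = 1 − 0.175166 = 0.824834

0.8248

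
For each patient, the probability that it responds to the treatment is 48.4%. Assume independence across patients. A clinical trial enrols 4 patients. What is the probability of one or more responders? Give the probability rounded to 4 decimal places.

0.9291

P(at least one) = 1 − P(none) = 1 − (1 − 0.484)^4
= 1 − 0.070892 = 0.929108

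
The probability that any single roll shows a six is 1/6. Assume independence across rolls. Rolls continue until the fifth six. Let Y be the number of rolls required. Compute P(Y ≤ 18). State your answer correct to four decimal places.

Finishing within 18 rolls ⇔ at least 5 successes in the first 18. With X ~ Binomial(18, 0.166667), P(Y ≤ 18) = 1 − P(X ≤ 4).
  k=0: C(18,0)·0.166667^0·0.833333^18 = 0.037561
  k=1: C(18,1)·0.166667^1·0.833333^17 = 0.135220
  k=2: C(18,2)·0.166667^2·0.833333^16 = 0.229874
  k=3: C(18,3)·0.166667^3·0.833333^15 = 0.245198
  k=4: C(18,4)·0.166667^4·0.833333^14 = 0.183899
1 − 0.831752 = 0.168248

0.1682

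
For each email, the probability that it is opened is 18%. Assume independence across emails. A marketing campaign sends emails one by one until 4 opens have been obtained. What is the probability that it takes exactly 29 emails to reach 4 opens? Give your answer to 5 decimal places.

Y = trial on which the fourth success occurs; negative binomial, r=4, p=0.18.
P(Y=29) = C(28,3) · p^4 · (1−p)^25
= 3276 · 0.0010498 · 0.007004 = 0.0240869

0.02409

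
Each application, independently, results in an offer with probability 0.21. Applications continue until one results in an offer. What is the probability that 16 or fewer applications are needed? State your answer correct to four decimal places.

0.9770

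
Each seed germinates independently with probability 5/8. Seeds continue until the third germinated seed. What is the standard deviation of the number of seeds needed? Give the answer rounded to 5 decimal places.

Y = total seeds until the third success; negative binomial with r=3, p=0.625.
SD(Y) = √[r(1−p)/p²] = √(2.8800000) = 1.6970563

1.69706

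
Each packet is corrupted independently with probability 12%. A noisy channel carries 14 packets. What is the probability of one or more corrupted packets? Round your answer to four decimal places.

P(at least one) = 1 − P(none) = 1 − (1 − 0.12)^14
= 1 − 0.167016 = 0.832984

0.8330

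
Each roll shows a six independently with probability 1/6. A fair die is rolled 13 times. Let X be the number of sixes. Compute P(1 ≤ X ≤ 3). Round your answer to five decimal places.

X ~ Binomial(13, 0.166667); P(1 ≤ X ≤ 3) = Σ C(13,k) p^k (1−p)^(13−k) over k:
  k=1: C(13,1)·0.166667^1·0.833333^12 = 0.2430061
  k=2: C(13,2)·0.166667^2·0.833333^11 = 0.2916073
  k=3: C(13,3)·0.166667^3·0.833333^10 = 0.2138454
Total = 0.7484587

0.74846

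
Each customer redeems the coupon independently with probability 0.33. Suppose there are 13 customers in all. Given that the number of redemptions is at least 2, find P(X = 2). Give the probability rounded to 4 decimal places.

X ~ Binomial(13, 0.33). Want P(X=2 | X≥2) = P(X=2) / P(X≥2).
P(X=2) = C(13,2)·0.33^2·0.67^11 = 0.103740
P(X≥2) = 1 − 0.005482 − 0.035104 = 0.959414
Ratio = 0.103740 / 0.959414 = 0.108128

0.1081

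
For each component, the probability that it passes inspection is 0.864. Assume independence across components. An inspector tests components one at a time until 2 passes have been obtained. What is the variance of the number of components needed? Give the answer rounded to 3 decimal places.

Y = total components until the second success; negative binomial with r=2, p=0.864.
Var(Y) = r(1−p)/p² = 2·0.136 / 0.864² = 0.36437

0.364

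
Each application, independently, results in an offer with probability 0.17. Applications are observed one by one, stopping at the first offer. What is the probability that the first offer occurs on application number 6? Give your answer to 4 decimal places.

0.0670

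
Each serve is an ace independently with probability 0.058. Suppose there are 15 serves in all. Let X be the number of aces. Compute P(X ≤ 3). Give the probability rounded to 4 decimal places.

0.9908

X ~ Binomial(15, 0.058); P(X ≤ 3) = Σ C(15,k) p^k (1−p)^(15−k) over k:
  k=0: C(15,0)·0.058^0·0.942^15 = 0.408097
  k=1: C(15,1)·0.058^1·0.942^14 = 0.376905
  k=2: C(15,2)·0.058^2·0.942^13 = 0.162445
  k=3: C(15,3)·0.058^3·0.942^12 = 0.043342
Total = 0.990789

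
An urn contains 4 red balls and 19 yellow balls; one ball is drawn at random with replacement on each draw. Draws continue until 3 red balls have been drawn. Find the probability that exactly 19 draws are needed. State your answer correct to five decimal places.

Y = trial on which the third success occurs; negative binomial, r=3, p=0.173913.
P(Y=19) = C(18,2) · p^3 · (1−p)^16
= 153 · 0.0052601 · 0.047034 = 0.0378530

0.03785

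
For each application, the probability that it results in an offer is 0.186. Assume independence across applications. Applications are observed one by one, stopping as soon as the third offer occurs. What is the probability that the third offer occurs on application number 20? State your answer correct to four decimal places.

0.0333

Y = trial on which the third success occurs; negative binomial, r=3, p=0.186.
P(Y=20) = C(19,2) · p^3 · (1−p)^17
= 171 · 0.0064349 · 0.030242 = 0.033277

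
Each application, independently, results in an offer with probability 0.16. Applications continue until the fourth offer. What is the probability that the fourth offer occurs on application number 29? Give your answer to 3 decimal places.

0.027

Y = trial on which the fourth success occurs; negative binomial, r=4, p=0.16.
P(Y=29) = C(28,3) · p^4 · (1−p)^25
= 3276 · 0.00065536 · 0.012793 = 0.02747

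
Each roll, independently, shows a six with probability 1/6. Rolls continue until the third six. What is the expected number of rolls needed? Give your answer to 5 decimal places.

Y = total rolls until the third success; negative binomial with r=3, p=0.166667.
E[Y] = r / p = 3 / 0.166667 = 18.0000000

18.00000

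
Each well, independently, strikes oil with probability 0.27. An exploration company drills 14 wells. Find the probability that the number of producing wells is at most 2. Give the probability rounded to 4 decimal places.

X ~ Binomial(14, 0.27); P(X ≤ 2) = Σ C(14,k) p^k (1−p)^(14−k) over k:
  k=0: C(14,0)·0.27^0·0.73^14 = 0.012205
  k=1: C(14,1)·0.27^1·0.73^13 = 0.063196
  k=2: C(14,2)·0.27^2·0.73^12 = 0.151930
Total = 0.227330

0.2273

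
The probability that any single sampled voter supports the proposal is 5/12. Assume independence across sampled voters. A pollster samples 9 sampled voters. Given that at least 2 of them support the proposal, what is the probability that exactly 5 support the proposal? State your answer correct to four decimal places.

0.1945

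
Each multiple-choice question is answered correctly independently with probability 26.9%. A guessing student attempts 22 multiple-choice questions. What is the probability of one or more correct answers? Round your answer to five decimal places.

0.99899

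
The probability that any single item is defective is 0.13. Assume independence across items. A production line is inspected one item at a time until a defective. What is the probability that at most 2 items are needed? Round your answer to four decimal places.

0.2431

Y = number of items to the first success; geometric, p = 0.13.
P(Y ≤ 2) = 1 − (1−p)^2 = 1 − 0.756900 = 0.243100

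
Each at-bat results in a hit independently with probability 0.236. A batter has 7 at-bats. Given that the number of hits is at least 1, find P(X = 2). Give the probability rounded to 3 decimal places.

0.359

X ~ Binomial(7, 0.236). Want P(X=2 | X≥1) = P(X=2) / P(X≥1).
P(X=2) = C(7,2)·0.236^2·0.764^5 = 0.30445
P(X≥1) = 1 − 0.15193 = 0.84807
Ratio = 0.30445 / 0.84807 = 0.35899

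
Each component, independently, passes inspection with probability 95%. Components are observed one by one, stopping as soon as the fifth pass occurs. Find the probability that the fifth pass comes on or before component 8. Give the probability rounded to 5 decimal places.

0.99963

Finishing within 8 components ⇔ at least 5 successes in the first 8. With X ~ Binomial(8, 0.95), P(Y ≤ 8) = 1 − P(X ≤ 4).
  k=0: C(8,0)·0.95^0·0.05^8 = 0.0000000
  k=1: C(8,1)·0.95^1·0.05^7 = 0.0000000
  k=2: C(8,2)·0.95^2·0.05^6 = 0.0000004
  k=3: C(8,3)·0.95^3·0.05^5 = 0.0000150
  k=4: C(8,4)·0.95^4·0.05^4 = 0.0003563
1 − 0.0003718 = 0.9996282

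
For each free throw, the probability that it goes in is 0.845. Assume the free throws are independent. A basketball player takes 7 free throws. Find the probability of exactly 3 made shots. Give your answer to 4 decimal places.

0.0122

X ~ Binomial(n=7, p=0.845).
P(X=3) = C(7,3) · p^3 · (1−p)^4
= 35 · 0.60335 · 0.0005772 = 0.012189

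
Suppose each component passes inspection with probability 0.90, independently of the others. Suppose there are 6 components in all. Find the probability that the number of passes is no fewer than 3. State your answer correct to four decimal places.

X ~ Binomial(6, 0.90); P(X ≥ 3) = Σ C(6,k) p^k (1−p)^(6−k) over k:
  k=3: C(6,3)·0.90^3·0.10^3 = 0.014580
  k=4: C(6,4)·0.90^4·0.10^2 = 0.098415
  k=5: C(6,5)·0.90^5·0.10^1 = 0.354294
  k=6: C(6,6)·0.90^6·0.10^0 = 0.531441
Total = 0.998730

0.9987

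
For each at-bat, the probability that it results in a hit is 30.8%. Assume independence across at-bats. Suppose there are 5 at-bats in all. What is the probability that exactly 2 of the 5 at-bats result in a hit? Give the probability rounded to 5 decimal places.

0.31435

X ~ Binomial(n=5, p=0.308).
P(X=2) = C(5,2) · p^2 · (1−p)^3
= 10 · 0.094864 · 0.33137 = 0.3143545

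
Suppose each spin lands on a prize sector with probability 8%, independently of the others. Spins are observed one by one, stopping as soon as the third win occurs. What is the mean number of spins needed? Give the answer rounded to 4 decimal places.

37.5000

Y = total spins until the third success; negative binomial with r=3, p=0.08.
E[Y] = r / p = 3 / 0.08 = 37.500000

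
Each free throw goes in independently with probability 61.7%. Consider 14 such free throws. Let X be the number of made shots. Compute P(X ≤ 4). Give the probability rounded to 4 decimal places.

0.0125

X ~ Binomial(14, 0.617); P(X ≤ 4) = Σ C(14,k) p^k (1−p)^(14−k) over k:
  k=0: C(14,0)·0.617^0·0.383^14 = 0.000001
  k=1: C(14,1)·0.617^1·0.383^13 = 0.000033
  k=2: C(14,2)·0.617^2·0.383^12 = 0.000345
  k=3: C(14,3)·0.617^3·0.383^11 = 0.002224
  k=4: C(14,4)·0.617^4·0.383^10 = 0.009853
Total = 0.012456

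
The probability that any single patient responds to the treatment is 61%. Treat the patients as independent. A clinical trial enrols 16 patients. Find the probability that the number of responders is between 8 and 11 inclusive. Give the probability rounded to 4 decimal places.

0.6881

X ~ Binomial(16, 0.61); P(8 ≤ X ≤ 11) = Σ C(16,k) p^k (1−p)^(16−k) over k:
  k=8: C(16,8)·0.61^8·0.39^8 = 0.132049
  k=9: C(16,9)·0.61^9·0.39^7 = 0.183589
  k=10: C(16,10)·0.61^10·0.39^6 = 0.201006
  k=11: C(16,11)·0.61^11·0.39^5 = 0.171488
Total = 0.688132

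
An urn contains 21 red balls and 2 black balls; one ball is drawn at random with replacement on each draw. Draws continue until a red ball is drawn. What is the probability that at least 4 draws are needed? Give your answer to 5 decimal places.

0.00066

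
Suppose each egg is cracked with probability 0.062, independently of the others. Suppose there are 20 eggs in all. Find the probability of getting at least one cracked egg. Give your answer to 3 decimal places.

0.722

P(at least one) = 1 − P(none) = 1 − (1 − 0.062)^20
= 1 − 0.27801 = 0.72199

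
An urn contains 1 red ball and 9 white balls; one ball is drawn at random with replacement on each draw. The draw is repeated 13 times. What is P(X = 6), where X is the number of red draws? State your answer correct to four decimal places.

X ~ Binomial(n=13, p=0.10).
P(X=6) = C(13,6) · p^6 · (1−p)^7
= 1716 · 1e-06 · 0.4783 = 0.000821

0.0008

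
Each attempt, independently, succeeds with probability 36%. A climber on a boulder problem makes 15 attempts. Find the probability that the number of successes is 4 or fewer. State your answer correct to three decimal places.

0.322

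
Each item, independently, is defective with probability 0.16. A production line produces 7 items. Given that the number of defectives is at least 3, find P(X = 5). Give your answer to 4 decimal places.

0.0179

X ~ Binomial(7, 0.16). Want P(X=5 | X≥3) = P(X=5) / P(X≥3).
P(X=5) = C(7,5)·0.16^5·0.84^2 = 0.001554
P(X≥3) = 1 − 0.295090 − 0.393454 − 0.224831 = 0.086625
Ratio = 0.001554 / 0.086625 = 0.017936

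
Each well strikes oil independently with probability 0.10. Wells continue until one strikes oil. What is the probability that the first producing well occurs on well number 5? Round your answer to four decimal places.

Geometric (trials to first success), p = 0.10.
P(Y = 5) = (1−p)^4 · p = 0.6561 · 0.10 = 0.065610

0.0656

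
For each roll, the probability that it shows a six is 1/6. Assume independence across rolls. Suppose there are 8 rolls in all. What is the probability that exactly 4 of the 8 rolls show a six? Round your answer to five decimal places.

0.02605

X ~ Binomial(n=8, p=0.166667).
P(X=4) = C(8,4) · p^4 · (1−p)^4
= 70 · 0.0007716 · 0.48225 = 0.0260476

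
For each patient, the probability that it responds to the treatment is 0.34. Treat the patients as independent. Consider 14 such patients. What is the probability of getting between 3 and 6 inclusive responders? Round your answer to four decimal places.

X ~ Binomial(14, 0.34); P(3 ≤ X ≤ 6) = Σ C(14,k) p^k (1−p)^(14−k) over k:
  k=3: C(14,3)·0.34^3·0.66^11 = 0.148089
  k=4: C(14,4)·0.34^4·0.66^10 = 0.209792
  k=5: C(14,5)·0.34^5·0.66^9 = 0.216149
  k=6: C(14,6)·0.34^6·0.66^8 = 0.167025
Total = 0.741055

0.7411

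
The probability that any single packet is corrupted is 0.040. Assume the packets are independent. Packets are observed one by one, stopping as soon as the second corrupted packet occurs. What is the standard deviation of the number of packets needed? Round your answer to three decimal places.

Y = total packets until the second success; negative binomial with r=2, p=0.04.
SD(Y) = √[r(1−p)/p²] = √(1200.00000) = 34.64102

34.641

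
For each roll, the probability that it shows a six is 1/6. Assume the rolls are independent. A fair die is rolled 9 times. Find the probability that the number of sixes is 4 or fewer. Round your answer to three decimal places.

0.991

X ~ Binomial(9, 0.166667); P(X ≤ 4) = Σ C(9,k) p^k (1−p)^(9−k) over k:
  k=0: C(9,0)·0.166667^0·0.833333^9 = 0.19381
  k=1: C(9,1)·0.166667^1·0.833333^8 = 0.34885
  k=2: C(9,2)·0.166667^2·0.833333^7 = 0.27908
  k=3: C(9,3)·0.166667^3·0.833333^6 = 0.13024
  k=4: C(9,4)·0.166667^4·0.833333^5 = 0.03907
Total = 0.99105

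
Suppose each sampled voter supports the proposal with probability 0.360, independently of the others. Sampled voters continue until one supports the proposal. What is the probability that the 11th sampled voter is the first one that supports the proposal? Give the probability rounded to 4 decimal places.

0.0042

Geometric (trials to first success), p = 0.36.
P(Y = 11) = (1−p)^10 · p = 0.011529 · 0.36 = 0.004151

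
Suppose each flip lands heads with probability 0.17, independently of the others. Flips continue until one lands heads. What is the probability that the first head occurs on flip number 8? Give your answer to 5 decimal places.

0.04613

Geometric (trials to first success), p = 0.17.
P(Y = 8) = (1−p)^7 · p = 0.27136 · 0.17 = 0.0461313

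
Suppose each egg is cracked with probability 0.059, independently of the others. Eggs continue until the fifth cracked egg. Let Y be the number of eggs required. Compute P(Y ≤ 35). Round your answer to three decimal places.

0.053

Finishing within 35 eggs ⇔ at least 5 successes in the first 35. With X ~ Binomial(35, 0.059), P(Y ≤ 35) = 1 − P(X ≤ 4).
  k=0: C(35,0)·0.059^0·0.941^35 = 0.11902
  k=1: C(35,1)·0.059^1·0.941^34 = 0.26120
  k=2: C(35,2)·0.059^2·0.941^33 = 0.27841
  k=3: C(35,3)·0.059^3·0.941^32 = 0.19201
  k=4: C(35,4)·0.059^4·0.941^31 = 0.09631
1 − 0.94695 = 0.05305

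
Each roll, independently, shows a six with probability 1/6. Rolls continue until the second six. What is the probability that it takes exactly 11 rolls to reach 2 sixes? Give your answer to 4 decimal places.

Y = trial on which the second success occurs; negative binomial, r=2, p=0.166667.
P(Y=11) = C(10,1) · p^2 · (1−p)^9
= 10 · 0.027778 · 0.19381 = 0.053835

0.0538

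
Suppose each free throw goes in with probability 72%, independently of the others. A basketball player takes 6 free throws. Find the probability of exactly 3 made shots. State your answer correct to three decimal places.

X ~ Binomial(n=6, p=0.72).
P(X=3) = C(6,3) · p^3 · (1−p)^3
= 20 · 0.37325 · 0.021952 = 0.16387

0.164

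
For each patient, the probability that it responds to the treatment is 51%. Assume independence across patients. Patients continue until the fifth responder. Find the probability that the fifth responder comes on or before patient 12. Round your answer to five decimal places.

0.82491

Finishing within 12 patients ⇔ at least 5 successes in the first 12. With X ~ Binomial(12, 0.51), P(Y ≤ 12) = 1 − P(X ≤ 4).
  k=0: C(12,0)·0.51^0·0.49^12 = 0.0001916
  k=1: C(12,1)·0.51^1·0.49^11 = 0.0023928
  k=2: C(12,2)·0.51^2·0.49^10 = 0.0136976
  k=3: C(12,3)·0.51^3·0.49^9 = 0.0475224
  k=4: C(12,4)·0.51^4·0.49^8 = 0.1112896
1 − 0.1750940 = 0.8249060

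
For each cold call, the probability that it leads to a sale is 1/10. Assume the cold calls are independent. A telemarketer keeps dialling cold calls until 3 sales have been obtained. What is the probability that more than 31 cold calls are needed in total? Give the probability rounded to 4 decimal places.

Needing more than 31 cold calls ⇔ fewer than 3 successes in the first 31. With X ~ Binomial(31, 0.10), P(Y > 31) = P(X ≤ 2).
  k=0: C(31,0)·0.10^0·0.90^31 = 0.038152
  k=1: C(31,1)·0.10^1·0.90^30 = 0.131413
  k=2: C(31,2)·0.10^2·0.90^29 = 0.219021
P(X ≤ 2) = 0.388586

0.3886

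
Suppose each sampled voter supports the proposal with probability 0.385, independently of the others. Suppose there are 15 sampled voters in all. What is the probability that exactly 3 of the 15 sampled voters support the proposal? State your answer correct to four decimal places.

0.0760

X ~ Binomial(n=15, p=0.385).
P(X=3) = C(15,3) · p^3 · (1−p)^12
= 455 · 0.057067 · 0.0029275 = 0.076014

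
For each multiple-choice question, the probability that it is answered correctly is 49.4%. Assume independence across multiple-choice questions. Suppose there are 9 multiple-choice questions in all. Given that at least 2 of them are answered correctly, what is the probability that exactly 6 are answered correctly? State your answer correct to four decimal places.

0.1616

X ~ Binomial(9, 0.494). Want P(X=6 | X≥2) = P(X=6) / P(X≥2).
P(X=6) = C(9,6)·0.494^6·0.506^3 = 0.158158
P(X≥2) = 1 − 0.002174 − 0.019106 = 0.978719
Ratio = 0.158158 / 0.978719 = 0.161597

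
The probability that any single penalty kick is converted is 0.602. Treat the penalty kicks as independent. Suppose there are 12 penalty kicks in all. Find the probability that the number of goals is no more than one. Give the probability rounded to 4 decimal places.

X ~ Binomial(12, 0.602); P(X ≤ 1) = Σ C(12,k) p^k (1−p)^(12−k) over k:
  k=0: C(12,0)·0.602^0·0.398^12 = 0.000016
  k=1: C(12,1)·0.602^1·0.398^11 = 0.000287
Total = 0.000303

0.0003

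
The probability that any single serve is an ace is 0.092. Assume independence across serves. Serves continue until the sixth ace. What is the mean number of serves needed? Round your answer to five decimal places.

65.21739

Y = total serves until the sixth success; negative binomial with r=6, p=0.092.
E[Y] = r / p = 6 / 0.092 = 65.2173913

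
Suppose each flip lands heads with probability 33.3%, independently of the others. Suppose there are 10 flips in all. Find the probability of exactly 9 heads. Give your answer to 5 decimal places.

0.00034

X ~ Binomial(n=10, p=0.333).
P(X=9) = C(10,9) · p^9 · (1−p)^1
= 10 · 5.035e-05 · 0.667 = 0.0003358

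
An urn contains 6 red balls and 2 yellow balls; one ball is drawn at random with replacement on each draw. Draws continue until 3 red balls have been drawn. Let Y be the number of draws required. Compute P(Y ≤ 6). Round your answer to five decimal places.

Finishing within 6 draws ⇔ at least 3 successes in the first 6. With X ~ Binomial(6, 0.75), P(Y ≤ 6) = 1 − P(X ≤ 2).
  k=0: C(6,0)·0.75^0·0.25^6 = 0.0002441
  k=1: C(6,1)·0.75^1·0.25^5 = 0.0043945
  k=2: C(6,2)·0.75^2·0.25^4 = 0.0329590
1 − 0.0375977 = 0.9624023

0.96240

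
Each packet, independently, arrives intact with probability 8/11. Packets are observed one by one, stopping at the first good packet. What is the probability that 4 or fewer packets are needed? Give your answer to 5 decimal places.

0.99447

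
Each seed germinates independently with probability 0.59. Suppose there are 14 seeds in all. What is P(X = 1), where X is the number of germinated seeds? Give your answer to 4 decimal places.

X ~ Binomial(n=14, p=0.59).
P(X=1) = C(14,1) · p^1 · (1−p)^13
= 14 · 0.59 · 9.251e-06 = 0.000076

0.0001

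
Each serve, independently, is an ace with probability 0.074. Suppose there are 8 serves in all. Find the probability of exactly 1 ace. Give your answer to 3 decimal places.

X ~ Binomial(n=8, p=0.074).
P(X=1) = C(8,1) · p^1 · (1−p)^7
= 8 · 0.074 · 0.58382 = 0.34562

0.346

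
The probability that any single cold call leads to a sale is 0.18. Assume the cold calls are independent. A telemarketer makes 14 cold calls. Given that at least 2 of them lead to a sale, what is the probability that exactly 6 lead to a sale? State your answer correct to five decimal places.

X ~ Binomial(14, 0.18). Want P(X=6 | X≥2) = P(X=6) / P(X≥2).
P(X=6) = C(14,6)·0.18^6·0.82^8 = 0.0208786
P(X≥2) = 1 − 0.0621432 − 0.1909768 = 0.7468799
Ratio = 0.0208786 / 0.7468799 = 0.0279544

0.02795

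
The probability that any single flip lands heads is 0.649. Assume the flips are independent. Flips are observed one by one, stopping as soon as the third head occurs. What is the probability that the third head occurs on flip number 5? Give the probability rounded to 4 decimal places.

0.2021

Y = trial on which the third success occurs; negative binomial, r=3, p=0.649.
P(Y=5) = C(4,2) · p^3 · (1−p)^2
= 6 · 0.27336 · 0.1232 = 0.202069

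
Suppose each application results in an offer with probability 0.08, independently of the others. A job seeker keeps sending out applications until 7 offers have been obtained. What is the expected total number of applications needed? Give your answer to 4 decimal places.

87.5000

Y = total applications until the seventh success; negative binomial with r=7, p=0.08.
E[Y] = r / p = 7 / 0.08 = 87.500000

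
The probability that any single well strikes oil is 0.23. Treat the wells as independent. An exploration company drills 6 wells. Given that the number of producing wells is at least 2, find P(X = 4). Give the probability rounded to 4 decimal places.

0.0595

X ~ Binomial(6, 0.23). Want P(X=4 | X≥2) = P(X=4) / P(X≥2).
P(X=4) = C(6,4)·0.23^4·0.77^2 = 0.024888
P(X≥2) = 1 − 0.208422 − 0.373536 = 0.418041
Ratio = 0.024888 / 0.418041 = 0.059534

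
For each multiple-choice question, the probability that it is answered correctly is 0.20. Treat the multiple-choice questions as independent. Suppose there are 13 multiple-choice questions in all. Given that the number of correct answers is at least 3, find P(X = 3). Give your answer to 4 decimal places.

X ~ Binomial(13, 0.20). Want P(X=3 | X≥3) = P(X=3) / P(X≥3).
P(X=3) = C(13,3)·0.20^3·0.80^10 = 0.245672
P(X≥3) = 1 − 0.054976 − 0.178671 − 0.268006 = 0.498348
Ratio = 0.245672 / 0.498348 = 0.492973

0.4930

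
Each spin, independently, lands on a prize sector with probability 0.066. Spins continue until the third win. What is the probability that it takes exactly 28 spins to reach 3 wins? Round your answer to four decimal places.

0.0183

Y = trial on which the third success occurs; negative binomial, r=3, p=0.066.
P(Y=28) = C(27,2) · p^3 · (1−p)^25
= 351 · 0.0002875 · 0.18141 = 0.018307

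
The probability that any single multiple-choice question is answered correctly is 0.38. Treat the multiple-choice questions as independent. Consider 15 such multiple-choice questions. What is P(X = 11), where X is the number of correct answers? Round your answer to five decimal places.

0.00481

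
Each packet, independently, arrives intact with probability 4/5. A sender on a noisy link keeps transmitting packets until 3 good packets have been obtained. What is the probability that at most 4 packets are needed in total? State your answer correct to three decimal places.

Finishing within 4 packets ⇔ at least 3 successes in the first 4. With X ~ Binomial(4, 0.80), P(Y ≤ 4) = 1 − P(X ≤ 2).
  k=0: C(4,0)·0.80^0·0.20^4 = 0.00160
  k=1: C(4,1)·0.80^1·0.20^3 = 0.02560
  k=2: C(4,2)·0.80^2·0.20^2 = 0.15360
1 − 0.18080 = 0.81920

0.819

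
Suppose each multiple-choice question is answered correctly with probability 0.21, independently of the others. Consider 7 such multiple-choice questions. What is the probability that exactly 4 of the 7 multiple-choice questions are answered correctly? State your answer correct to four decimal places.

X ~ Binomial(n=7, p=0.21).
P(X=4) = C(7,4) · p^4 · (1−p)^3
= 35 · 0.0019448 · 0.49304 = 0.033560

0.0336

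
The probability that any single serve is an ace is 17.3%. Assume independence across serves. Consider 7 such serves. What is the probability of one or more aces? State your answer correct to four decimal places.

P(at least one) = 1 − P(none) = 1 − (1 − 0.173)^7
= 1 − 0.264569 = 0.735431

0.7354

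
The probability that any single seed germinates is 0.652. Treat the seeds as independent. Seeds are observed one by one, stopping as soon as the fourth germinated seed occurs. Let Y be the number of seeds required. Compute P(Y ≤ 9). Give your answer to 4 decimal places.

0.9479

Finishing within 9 seeds ⇔ at least 4 successes in the first 9. With X ~ Binomial(9, 0.652), P(Y ≤ 9) = 1 − P(X ≤ 3).
  k=0: C(9,0)·0.652^0·0.348^9 = 0.000075
  k=1: C(9,1)·0.652^1·0.348^8 = 0.001262
  k=2: C(9,2)·0.652^2·0.348^7 = 0.009459
  k=3: C(9,3)·0.652^3·0.348^6 = 0.041352
1 − 0.052148 = 0.947852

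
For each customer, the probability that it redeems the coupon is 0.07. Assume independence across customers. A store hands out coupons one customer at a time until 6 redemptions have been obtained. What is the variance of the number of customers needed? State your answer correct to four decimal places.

Y = total customers until the sixth success; negative binomial with r=6, p=0.07.
Var(Y) = r(1−p)/p² = 6·0.93 / 0.07² = 1138.775510

1138.7755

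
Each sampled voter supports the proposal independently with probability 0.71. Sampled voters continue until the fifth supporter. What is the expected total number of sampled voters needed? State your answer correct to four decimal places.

7.0423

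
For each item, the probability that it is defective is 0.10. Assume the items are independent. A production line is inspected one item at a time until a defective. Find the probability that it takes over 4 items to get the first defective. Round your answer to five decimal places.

0.65610

Y = number of items to the first success; geometric, p = 0.10.
P(Y > 4) = P(first 4 all fail) = (1−p)^4 = 0.6561000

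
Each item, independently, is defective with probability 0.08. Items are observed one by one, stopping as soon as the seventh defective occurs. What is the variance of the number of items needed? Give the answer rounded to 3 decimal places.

Y = total items until the seventh success; negative binomial with r=7, p=0.08.
Var(Y) = r(1−p)/p² = 7·0.92 / 0.08² = 1006.25000

1006.250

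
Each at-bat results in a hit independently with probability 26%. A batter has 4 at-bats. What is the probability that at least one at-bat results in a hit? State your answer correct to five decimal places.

0.70013

P(at least one) = 1 − P(none) = 1 − (1 − 0.26)^4
= 1 − 0.2998658 = 0.7001342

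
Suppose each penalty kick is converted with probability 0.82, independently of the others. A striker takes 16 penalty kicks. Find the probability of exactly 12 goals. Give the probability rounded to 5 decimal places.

X ~ Binomial(n=16, p=0.82).
P(X=12) = C(16,12) · p^12 · (1−p)^4
= 1820 · 0.09242 · 0.0010498 = 0.1765744

0.17657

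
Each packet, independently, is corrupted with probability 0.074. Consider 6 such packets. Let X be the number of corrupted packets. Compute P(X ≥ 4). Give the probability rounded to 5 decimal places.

0.00040

X ~ Binomial(6, 0.074); P(X ≥ 4) = Σ C(6,k) p^k (1−p)^(6−k) over k:
  k=4: C(6,4)·0.074^4·0.926^2 = 0.0003857
  k=5: C(6,5)·0.074^5·0.926^1 = 0.0000123
  k=6: C(6,6)·0.074^6·0.926^0 = 0.0000002
Total = 0.0003982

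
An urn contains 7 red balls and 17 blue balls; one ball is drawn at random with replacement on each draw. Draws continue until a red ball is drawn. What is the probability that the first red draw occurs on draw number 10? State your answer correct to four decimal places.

0.0131

Geometric (trials to first success), p = 0.291667.
P(Y = 10) = (1−p)^9 · p = 0.044889 · 0.291667 = 0.013093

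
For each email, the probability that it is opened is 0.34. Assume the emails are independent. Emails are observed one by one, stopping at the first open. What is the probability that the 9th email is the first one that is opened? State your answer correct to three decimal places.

Geometric (trials to first success), p = 0.34.
P(Y = 9) = (1−p)^8 · p = 0.036004 · 0.34 = 0.01224

0.012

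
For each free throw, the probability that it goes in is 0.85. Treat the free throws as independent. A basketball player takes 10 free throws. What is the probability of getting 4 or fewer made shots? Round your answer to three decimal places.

0.001

X ~ Binomial(10, 0.85); P(X ≤ 4) = Σ C(10,k) p^k (1−p)^(10−k) over k:
  k=0: C(10,0)·0.85^0·0.15^10 = 0.00000
  k=1: C(10,1)·0.85^1·0.15^9 = 0.00000
  k=2: C(10,2)·0.85^2·0.15^8 = 0.00001
  k=3: C(10,3)·0.85^3·0.15^7 = 0.00013
  k=4: C(10,4)·0.85^4·0.15^6 = 0.00125
Total = 0.00138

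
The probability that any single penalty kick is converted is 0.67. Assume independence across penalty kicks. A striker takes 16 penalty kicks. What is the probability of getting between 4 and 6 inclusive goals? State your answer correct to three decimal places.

0.015

X ~ Binomial(16, 0.67); P(4 ≤ X ≤ 6) = Σ C(16,k) p^k (1−p)^(16−k) over k:
  k=4: C(16,4)·0.67^4·0.33^12 = 0.00061
  k=5: C(16,5)·0.67^5·0.33^11 = 0.00298
  k=6: C(16,6)·0.67^6·0.33^10 = 0.01109
Total = 0.01469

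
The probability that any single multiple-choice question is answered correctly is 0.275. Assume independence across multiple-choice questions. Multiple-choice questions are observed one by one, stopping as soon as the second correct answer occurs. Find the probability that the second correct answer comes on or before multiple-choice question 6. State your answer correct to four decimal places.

Finishing within 6 multiple-choice questions ⇔ at least 2 successes in the first 6. With X ~ Binomial(6, 0.275), P(Y ≤ 6) = 1 − P(X ≤ 1).
  k=0: C(6,0)·0.275^0·0.725^6 = 0.145221
  k=1: C(6,1)·0.275^1·0.725^5 = 0.330502
1 − 0.475722 = 0.524278

0.5243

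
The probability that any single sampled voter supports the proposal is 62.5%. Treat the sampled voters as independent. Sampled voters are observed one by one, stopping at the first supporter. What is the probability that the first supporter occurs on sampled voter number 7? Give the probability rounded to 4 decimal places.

Geometric (trials to first success), p = 0.625.
P(Y = 7) = (1−p)^6 · p = 0.0027809 · 0.625 = 0.001738

0.0017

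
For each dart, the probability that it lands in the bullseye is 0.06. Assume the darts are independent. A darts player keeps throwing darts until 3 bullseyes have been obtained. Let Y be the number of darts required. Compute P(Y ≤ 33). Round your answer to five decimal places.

0.31765

Finishing within 33 darts ⇔ at least 3 successes in the first 33. With X ~ Binomial(33, 0.06), P(Y ≤ 33) = 1 − P(X ≤ 2).
  k=0: C(33,0)·0.06^0·0.94^33 = 0.1297834
  k=1: C(33,1)·0.06^1·0.94^32 = 0.2733736
  k=2: C(33,2)·0.06^2·0.94^31 = 0.2791900
1 − 0.6823470 = 0.3176530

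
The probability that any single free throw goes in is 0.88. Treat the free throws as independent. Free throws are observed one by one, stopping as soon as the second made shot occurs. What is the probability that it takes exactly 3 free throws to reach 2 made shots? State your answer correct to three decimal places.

Y = trial on which the second success occurs; negative binomial, r=2, p=0.88.
P(Y=3) = C(2,1) · p^2 · (1−p)^1
= 2 · 0.7744 · 0.12 = 0.18586

0.186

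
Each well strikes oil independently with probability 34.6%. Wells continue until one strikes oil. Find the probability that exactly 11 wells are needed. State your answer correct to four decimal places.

0.0050

Geometric (trials to first success), p = 0.346.
P(Y = 11) = (1−p)^10 · p = 0.014315 · 0.346 = 0.004953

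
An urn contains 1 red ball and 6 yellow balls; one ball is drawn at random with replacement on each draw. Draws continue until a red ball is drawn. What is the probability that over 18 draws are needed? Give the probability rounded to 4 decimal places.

Y = number of draws to the first success; geometric, p = 0.142857.
P(Y > 18) = P(first 18 all fail) = (1−p)^18 = 0.062367

0.0624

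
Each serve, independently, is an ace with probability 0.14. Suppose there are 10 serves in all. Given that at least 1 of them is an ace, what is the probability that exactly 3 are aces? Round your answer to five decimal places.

X ~ Binomial(10, 0.14). Want P(X=3 | X≥1) = P(X=3) / P(X≥1).
P(X=3) = C(10,3)·0.14^3·0.86^7 = 0.1145657
P(X≥1) = 1 − 0.2213016 = 0.7786984
Ratio = 0.1145657 / 0.7786984 = 0.1471246

0.14712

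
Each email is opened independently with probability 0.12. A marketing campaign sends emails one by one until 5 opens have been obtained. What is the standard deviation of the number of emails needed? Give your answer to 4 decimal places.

17.4801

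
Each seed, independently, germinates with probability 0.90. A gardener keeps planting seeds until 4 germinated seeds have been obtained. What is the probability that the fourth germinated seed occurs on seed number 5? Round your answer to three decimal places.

0.262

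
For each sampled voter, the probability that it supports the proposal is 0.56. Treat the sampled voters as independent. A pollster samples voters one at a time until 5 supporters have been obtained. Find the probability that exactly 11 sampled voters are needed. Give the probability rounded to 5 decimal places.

Y = trial on which the fifth success occurs; negative binomial, r=5, p=0.56.
P(Y=11) = C(10,4) · p^5 · (1−p)^6
= 210 · 0.055073 · 0.0072563 = 0.0839219

0.08392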